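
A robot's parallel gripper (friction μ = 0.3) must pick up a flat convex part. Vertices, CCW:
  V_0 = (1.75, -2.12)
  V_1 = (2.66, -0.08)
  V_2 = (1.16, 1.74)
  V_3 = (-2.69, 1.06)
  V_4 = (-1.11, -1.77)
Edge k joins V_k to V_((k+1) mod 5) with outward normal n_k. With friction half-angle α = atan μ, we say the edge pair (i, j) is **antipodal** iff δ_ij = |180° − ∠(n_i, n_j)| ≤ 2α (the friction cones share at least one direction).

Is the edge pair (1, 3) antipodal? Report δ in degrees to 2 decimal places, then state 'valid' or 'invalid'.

δ = 10.32°, valid

α = atan 0.3 = 16.70°;  2α = 33.40°
edge 1: e_1 = (-1.50, +1.82);  n_1 = (+0.7717, +0.6360)
edge 3: e_3 = (+1.58, -2.83);  n_3 = (-0.8731, -0.4875)
∠(n_1, n_3) = 169.68°
δ = |180° − 169.68°| = 10.32°
10.32° ≤ 2α = 33.40°  →  valid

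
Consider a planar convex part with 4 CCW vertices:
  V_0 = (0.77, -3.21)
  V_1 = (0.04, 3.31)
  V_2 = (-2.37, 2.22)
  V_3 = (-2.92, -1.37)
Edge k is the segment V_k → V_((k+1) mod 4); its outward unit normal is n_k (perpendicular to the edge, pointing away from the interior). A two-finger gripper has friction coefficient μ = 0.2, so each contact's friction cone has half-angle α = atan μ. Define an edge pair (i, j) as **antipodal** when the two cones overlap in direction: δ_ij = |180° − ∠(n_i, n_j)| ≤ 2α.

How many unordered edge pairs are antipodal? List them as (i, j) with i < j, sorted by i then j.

count = 1; pairs: (0,2)

α = atan 0.2 = 11.31°;  2α = 22.62°
n_0 = (+0.9938, +0.1113)
n_1 = (-0.4121, +0.9111)
n_2 = (-0.9885, +0.1514)
n_3 = (-0.4462, -0.8949)
  (0,1): δ = 72.05°  ·
  (0,2): δ = 15.10°  ✓
  (0,3): δ = 57.11°  ·
  (1,2): δ = 123.05°  ·
  (1,3): δ = 50.84°  ·
  (2,3): δ = 107.79°  ·
antipodal pairs: 1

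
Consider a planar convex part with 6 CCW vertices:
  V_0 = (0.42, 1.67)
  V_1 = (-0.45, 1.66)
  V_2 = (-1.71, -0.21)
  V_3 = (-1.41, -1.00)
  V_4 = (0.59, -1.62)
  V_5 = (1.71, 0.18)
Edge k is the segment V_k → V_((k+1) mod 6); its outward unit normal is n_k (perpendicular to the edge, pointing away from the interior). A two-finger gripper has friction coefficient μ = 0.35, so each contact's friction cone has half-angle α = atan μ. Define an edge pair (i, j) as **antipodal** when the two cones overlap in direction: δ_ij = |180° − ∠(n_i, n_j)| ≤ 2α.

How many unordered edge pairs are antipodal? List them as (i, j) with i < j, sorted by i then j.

α = atan 0.35 = 19.29°;  2α = 38.58°
n_0 = (-0.0115, +0.9999)
n_1 = (-0.8293, +0.5588)
n_2 = (-0.9349, -0.3550)
n_3 = (-0.2961, -0.9552)
n_4 = (+0.8491, -0.5283)
n_5 = (+0.7560, +0.6545)
  (0,1): δ = 124.63°  ·
  (0,2): δ = 69.86°  ·
  (0,3): δ = 17.88°  ✓
  (0,4): δ = 57.45°  ·
  (0,5): δ = 130.23°  ·
  (1,2): δ = 125.23°  ·
  (1,3): δ = 73.25°  ·
  (1,4): δ = 2.08°  ✓
  (1,5): δ = 74.86°  ·
  (2,3): δ = 128.02°  ·
  (2,4): δ = 52.68°  ·
  (2,5): δ = 20.09°  ✓
  (3,4): δ = 104.67°  ·
  (3,5): δ = 31.89°  ✓
  (4,5): δ = 107.22°  ·
antipodal pairs: 4

count = 4; pairs: (0,3), (1,4), (2,5), (3,5)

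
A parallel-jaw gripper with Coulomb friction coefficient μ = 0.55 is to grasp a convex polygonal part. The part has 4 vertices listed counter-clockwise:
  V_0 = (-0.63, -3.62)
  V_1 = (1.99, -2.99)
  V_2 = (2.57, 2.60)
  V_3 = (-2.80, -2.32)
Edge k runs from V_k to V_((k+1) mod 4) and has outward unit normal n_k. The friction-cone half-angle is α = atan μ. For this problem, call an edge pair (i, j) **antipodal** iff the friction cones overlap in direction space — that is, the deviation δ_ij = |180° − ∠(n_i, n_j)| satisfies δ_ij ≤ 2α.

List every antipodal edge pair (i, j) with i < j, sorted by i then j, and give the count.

count = 2; pairs: (0,2), (1,2)

α = atan 0.55 = 28.81°;  2α = 57.62°
n_0 = (+0.2338, -0.9723)
n_1 = (+0.9947, -0.1032)
n_2 = (-0.6755, +0.7373)
n_3 = (-0.5139, -0.8578)
  (0,1): δ = 109.44°  ·
  (0,2): δ = 28.98°  ✓
  (0,3): δ = 135.55°  ·
  (1,2): δ = 41.58°  ✓
  (1,3): δ = 65.00°  ·
  (2,3): δ = 73.42°  ·
antipodal pairs: 2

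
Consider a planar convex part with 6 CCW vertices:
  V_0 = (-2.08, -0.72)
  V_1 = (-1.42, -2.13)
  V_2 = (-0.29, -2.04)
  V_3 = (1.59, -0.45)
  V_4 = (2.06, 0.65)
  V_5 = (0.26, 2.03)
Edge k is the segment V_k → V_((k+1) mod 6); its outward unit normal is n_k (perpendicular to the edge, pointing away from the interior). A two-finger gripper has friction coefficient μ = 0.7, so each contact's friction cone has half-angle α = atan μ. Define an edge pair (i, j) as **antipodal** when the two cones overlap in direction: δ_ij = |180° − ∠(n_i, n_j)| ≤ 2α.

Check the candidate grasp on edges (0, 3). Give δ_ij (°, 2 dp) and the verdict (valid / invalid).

δ = 48.22°, valid

α = atan 0.7 = 34.99°;  2α = 69.98°
edge 0: e_0 = (+0.66, -1.41);  n_0 = (-0.9057, -0.4239)
edge 3: e_3 = (+0.47, +1.10);  n_3 = (+0.9196, -0.3929)
∠(n_0, n_3) = 131.78°
δ = |180° − 131.78°| = 48.22°
48.22° ≤ 2α = 69.98°  →  valid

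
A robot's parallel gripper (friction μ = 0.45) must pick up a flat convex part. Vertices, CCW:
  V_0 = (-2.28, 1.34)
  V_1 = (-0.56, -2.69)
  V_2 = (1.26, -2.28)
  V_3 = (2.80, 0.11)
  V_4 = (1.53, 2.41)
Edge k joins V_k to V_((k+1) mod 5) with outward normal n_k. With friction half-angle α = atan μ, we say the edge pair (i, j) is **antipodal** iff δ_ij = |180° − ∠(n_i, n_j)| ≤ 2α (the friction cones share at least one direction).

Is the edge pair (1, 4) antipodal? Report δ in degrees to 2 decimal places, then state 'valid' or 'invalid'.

δ = 2.99°, valid

α = atan 0.45 = 24.23°;  2α = 48.46°
edge 1: e_1 = (+1.82, +0.41);  n_1 = (+0.2198, -0.9756)
edge 4: e_4 = (-3.81, -1.07);  n_4 = (-0.2704, +0.9628)
∠(n_1, n_4) = 177.01°
δ = |180° − 177.01°| = 2.99°
2.99° ≤ 2α = 48.46°  →  valid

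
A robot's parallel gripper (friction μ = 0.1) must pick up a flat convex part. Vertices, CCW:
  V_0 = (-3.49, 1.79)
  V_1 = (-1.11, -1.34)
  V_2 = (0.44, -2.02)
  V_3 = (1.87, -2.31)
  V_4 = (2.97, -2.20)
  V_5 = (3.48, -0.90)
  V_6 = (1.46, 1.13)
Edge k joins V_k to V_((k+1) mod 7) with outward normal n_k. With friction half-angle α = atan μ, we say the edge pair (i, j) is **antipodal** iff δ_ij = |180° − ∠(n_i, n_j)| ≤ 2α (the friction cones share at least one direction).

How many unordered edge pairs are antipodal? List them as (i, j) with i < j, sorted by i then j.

α = atan 0.1 = 5.71°;  2α = 11.42°
n_0 = (-0.7960, -0.6053)
n_1 = (-0.4017, -0.9158)
n_2 = (-0.1988, -0.9800)
n_3 = (+0.0995, -0.9950)
n_4 = (+0.9309, -0.3652)
n_5 = (+0.7089, +0.7054)
n_6 = (+0.1322, +0.9912)
  (0,1): δ = 150.94°  ·
  (0,2): δ = 138.71°  ·
  (0,3): δ = 121.54°  ·
  (0,4): δ = 58.67°  ·
  (0,5): δ = 7.61°  ✓
  (0,6): δ = 45.16°  ·
  (1,2): δ = 167.78°  ·
  (1,3): δ = 150.60°  ·
  (1,4): δ = 87.73°  ·
  (1,5): δ = 21.45°  ·
  (1,6): δ = 16.09°  ·
  (2,3): δ = 162.83°  ·
  (2,4): δ = 99.96°  ·
  (2,5): δ = 33.68°  ·
  (2,6): δ = 3.87°  ✓
  (3,4): δ = 117.13°  ·
  (3,5): δ = 50.85°  ·
  (3,6): δ = 13.31°  ·
  (4,5): δ = 113.72°  ·
  (4,6): δ = 76.17°  ·
  (5,6): δ = 142.45°  ·
antipodal pairs: 2

count = 2; pairs: (0,5), (2,6)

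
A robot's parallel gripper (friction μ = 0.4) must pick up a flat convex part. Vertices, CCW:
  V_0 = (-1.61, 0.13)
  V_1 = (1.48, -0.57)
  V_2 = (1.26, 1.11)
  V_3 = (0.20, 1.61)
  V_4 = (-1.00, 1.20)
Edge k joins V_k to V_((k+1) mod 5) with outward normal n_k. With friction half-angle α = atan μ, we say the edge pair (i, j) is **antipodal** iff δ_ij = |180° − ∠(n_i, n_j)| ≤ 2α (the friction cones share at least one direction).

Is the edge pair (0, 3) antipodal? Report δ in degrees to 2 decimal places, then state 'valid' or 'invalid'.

α = atan 0.4 = 21.80°;  2α = 43.60°
edge 0: e_0 = (+3.09, -0.70);  n_0 = (-0.2209, -0.9753)
edge 3: e_3 = (-1.20, -0.41);  n_3 = (-0.3233, +0.9463)
∠(n_0, n_3) = 148.37°
δ = |180° − 148.37°| = 31.63°
31.63° ≤ 2α = 43.60°  →  valid

δ = 31.63°, valid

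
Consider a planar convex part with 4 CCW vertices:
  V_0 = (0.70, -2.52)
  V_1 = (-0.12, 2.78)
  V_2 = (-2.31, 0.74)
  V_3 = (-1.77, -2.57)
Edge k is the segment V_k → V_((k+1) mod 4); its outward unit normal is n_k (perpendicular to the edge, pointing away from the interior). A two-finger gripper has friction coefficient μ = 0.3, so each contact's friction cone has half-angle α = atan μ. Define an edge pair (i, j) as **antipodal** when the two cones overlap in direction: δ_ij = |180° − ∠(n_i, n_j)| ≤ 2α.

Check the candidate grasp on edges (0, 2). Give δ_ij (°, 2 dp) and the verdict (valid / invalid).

α = atan 0.3 = 16.70°;  2α = 33.40°
edge 0: e_0 = (-0.82, +5.30);  n_0 = (+0.9882, +0.1529)
edge 2: e_2 = (+0.54, -3.31);  n_2 = (-0.9870, -0.1610)
∠(n_0, n_2) = 179.53°
δ = |180° − 179.53°| = 0.47°
0.47° ≤ 2α = 33.40°  →  valid

δ = 0.47°, valid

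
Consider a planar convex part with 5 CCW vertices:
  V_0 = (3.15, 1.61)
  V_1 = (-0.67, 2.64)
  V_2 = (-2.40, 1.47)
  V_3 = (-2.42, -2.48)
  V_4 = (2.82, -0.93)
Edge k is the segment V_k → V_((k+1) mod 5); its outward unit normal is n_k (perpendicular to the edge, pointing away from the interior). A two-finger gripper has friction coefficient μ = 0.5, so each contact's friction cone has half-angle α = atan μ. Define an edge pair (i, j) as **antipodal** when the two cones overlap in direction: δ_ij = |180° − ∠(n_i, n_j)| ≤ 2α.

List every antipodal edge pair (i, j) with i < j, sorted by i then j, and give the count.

α = atan 0.5 = 26.57°;  2α = 53.13°
n_0 = (+0.2603, +0.9655)
n_1 = (-0.5602, +0.8283)
n_2 = (-1.0000, +0.0051)
n_3 = (+0.2837, -0.9589)
n_4 = (+0.9917, -0.1288)
  (0,1): δ = 130.84°  ·
  (0,2): δ = 75.20°  ·
  (0,3): δ = 31.57°  ✓
  (0,4): δ = 97.69°  ·
  (1,2): δ = 124.36°  ·
  (1,3): δ = 17.59°  ✓
  (1,4): δ = 48.53°  ✓
  (2,3): δ = 73.23°  ·
  (2,4): δ = 7.11°  ✓
  (3,4): δ = 113.88°  ·
antipodal pairs: 4

count = 4; pairs: (0,3), (1,3), (1,4), (2,4)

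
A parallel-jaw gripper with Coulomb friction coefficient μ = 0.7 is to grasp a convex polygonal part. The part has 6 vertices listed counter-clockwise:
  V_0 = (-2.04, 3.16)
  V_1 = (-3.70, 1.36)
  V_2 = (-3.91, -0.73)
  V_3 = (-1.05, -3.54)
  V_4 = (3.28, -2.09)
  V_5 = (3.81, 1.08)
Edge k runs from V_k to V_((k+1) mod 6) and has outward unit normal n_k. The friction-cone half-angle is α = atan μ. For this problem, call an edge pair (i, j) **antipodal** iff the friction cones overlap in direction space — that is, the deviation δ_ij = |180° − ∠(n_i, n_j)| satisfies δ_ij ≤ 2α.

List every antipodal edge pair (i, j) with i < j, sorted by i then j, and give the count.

count = 7; pairs: (0,3), (0,4), (1,3), (1,4), (2,4), (2,5), (3,5)

α = atan 0.7 = 34.99°;  2α = 69.98°
n_0 = (-0.7351, +0.6779)
n_1 = (-0.9950, +0.1000)
n_2 = (-0.7008, -0.7133)
n_3 = (+0.3175, -0.9482)
n_4 = (+0.9863, -0.1649)
n_5 = (+0.3350, +0.9422)
  (0,1): δ = 143.05°  ·
  (0,2): δ = 91.81°  ·
  (0,3): δ = 28.80°  ✓
  (0,4): δ = 33.19°  ✓
  (0,5): δ = 113.11°  ·
  (1,2): δ = 128.76°  ·
  (1,3): δ = 65.75°  ✓
  (1,4): δ = 3.75°  ✓
  (1,5): δ = 76.16°  ·
  (2,3): δ = 116.99°  ·
  (2,4): δ = 55.00°  ✓
  (2,5): δ = 24.92°  ✓
  (3,4): δ = 118.01°  ·
  (3,5): δ = 38.09°  ✓
  (4,5): δ = 100.08°  ·
antipodal pairs: 7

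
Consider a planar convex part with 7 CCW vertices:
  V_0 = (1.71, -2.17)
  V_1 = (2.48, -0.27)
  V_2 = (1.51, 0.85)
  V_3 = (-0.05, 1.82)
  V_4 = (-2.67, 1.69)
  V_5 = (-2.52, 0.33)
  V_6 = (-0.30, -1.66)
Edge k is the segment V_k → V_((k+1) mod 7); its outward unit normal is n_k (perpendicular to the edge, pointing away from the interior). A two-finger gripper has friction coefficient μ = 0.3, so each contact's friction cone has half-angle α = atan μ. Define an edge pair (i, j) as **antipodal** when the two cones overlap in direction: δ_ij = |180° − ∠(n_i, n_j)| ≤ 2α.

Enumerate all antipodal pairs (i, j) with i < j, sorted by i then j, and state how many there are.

α = atan 0.3 = 16.70°;  2α = 33.40°
n_0 = (+0.9268, -0.3756)
n_1 = (+0.7559, +0.6547)
n_2 = (+0.5280, +0.8492)
n_3 = (-0.0496, +0.9988)
n_4 = (-0.9940, -0.1096)
n_5 = (-0.6675, -0.7446)
n_6 = (-0.2459, -0.9693)
  (0,1): δ = 117.04°  ·
  (0,2): δ = 99.81°  ·
  (0,3): δ = 65.10°  ·
  (0,4): δ = 28.35°  ✓
  (0,5): δ = 70.19°  ·
  (0,6): δ = 97.82°  ·
  (1,2): δ = 162.77°  ·
  (1,3): δ = 128.05°  ·
  (1,4): δ = 34.60°  ·
  (1,5): δ = 7.23°  ✓
  (1,6): δ = 34.87°  ·
  (2,3): δ = 145.29°  ·
  (2,4): δ = 51.83°  ·
  (2,5): δ = 10.00°  ✓
  (2,6): δ = 17.64°  ✓
  (3,4): δ = 86.55°  ·
  (3,5): δ = 44.71°  ·
  (3,6): δ = 17.08°  ✓
  (4,5): δ = 138.17°  ·
  (4,6): δ = 110.53°  ·
  (5,6): δ = 152.36°  ·
antipodal pairs: 5

count = 5; pairs: (0,4), (1,5), (2,5), (2,6), (3,6)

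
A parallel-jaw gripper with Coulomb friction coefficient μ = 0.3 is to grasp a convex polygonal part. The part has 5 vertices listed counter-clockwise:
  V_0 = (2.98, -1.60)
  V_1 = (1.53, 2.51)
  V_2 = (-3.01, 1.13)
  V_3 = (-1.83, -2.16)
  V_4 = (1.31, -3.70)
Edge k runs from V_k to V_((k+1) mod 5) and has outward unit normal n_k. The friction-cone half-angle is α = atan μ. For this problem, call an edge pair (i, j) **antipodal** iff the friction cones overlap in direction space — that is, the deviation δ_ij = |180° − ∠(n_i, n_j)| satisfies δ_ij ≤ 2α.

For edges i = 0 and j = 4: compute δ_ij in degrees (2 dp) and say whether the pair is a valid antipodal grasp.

α = atan 0.3 = 16.70°;  2α = 33.40°
edge 0: e_0 = (-1.45, +4.11);  n_0 = (+0.9430, +0.3327)
edge 4: e_4 = (+1.67, +2.10);  n_4 = (+0.7827, -0.6224)
∠(n_0, n_4) = 57.93°
δ = |180° − 57.93°| = 122.07°
122.07° > 2α = 33.40°  →  invalid

δ = 122.07°, invalid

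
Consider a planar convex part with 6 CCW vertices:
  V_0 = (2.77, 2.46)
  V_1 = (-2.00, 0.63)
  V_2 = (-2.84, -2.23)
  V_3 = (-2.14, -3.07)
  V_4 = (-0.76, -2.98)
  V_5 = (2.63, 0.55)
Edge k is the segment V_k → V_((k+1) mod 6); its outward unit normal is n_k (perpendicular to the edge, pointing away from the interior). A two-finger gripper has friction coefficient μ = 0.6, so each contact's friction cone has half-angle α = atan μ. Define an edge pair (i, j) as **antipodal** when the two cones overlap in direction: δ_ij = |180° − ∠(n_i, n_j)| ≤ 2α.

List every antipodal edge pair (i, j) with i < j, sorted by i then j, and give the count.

α = atan 0.6 = 30.96°;  2α = 61.93°
n_0 = (-0.3582, +0.9336)
n_1 = (-0.9595, +0.2818)
n_2 = (-0.7682, -0.6402)
n_3 = (+0.0651, -0.9979)
n_4 = (+0.7213, -0.6927)
n_5 = (+0.9973, -0.0731)
  (0,1): δ = 127.36°  ·
  (0,2): δ = 71.18°  ·
  (0,3): δ = 17.26°  ✓
  (0,4): δ = 25.17°  ✓
  (0,5): δ = 64.82°  ·
  (1,2): δ = 123.83°  ·
  (1,3): δ = 69.90°  ·
  (1,4): δ = 27.47°  ✓
  (1,5): δ = 12.18°  ✓
  (2,3): δ = 126.07°  ·
  (2,4): δ = 83.65°  ·
  (2,5): δ = 44.00°  ✓
  (3,4): δ = 137.57°  ·
  (3,5): δ = 97.92°  ·
  (4,5): δ = 140.35°  ·
antipodal pairs: 5

count = 5; pairs: (0,3), (0,4), (1,4), (1,5), (2,5)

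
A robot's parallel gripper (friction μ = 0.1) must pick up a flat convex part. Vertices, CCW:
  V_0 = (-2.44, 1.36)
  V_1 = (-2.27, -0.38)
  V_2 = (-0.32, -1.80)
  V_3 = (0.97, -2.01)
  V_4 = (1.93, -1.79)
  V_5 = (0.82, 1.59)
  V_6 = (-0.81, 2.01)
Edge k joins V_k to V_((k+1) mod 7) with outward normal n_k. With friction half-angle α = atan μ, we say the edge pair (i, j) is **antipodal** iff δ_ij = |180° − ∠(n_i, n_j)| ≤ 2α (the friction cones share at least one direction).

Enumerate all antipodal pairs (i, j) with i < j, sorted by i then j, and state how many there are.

count = 2; pairs: (2,5), (3,6)

α = atan 0.1 = 5.71°;  2α = 11.42°
n_0 = (-0.9953, -0.0972)
n_1 = (-0.5887, -0.8084)
n_2 = (-0.1607, -0.9870)
n_3 = (+0.2234, -0.9747)
n_4 = (+0.9501, +0.3120)
n_5 = (+0.2495, +0.9684)
n_6 = (-0.3704, +0.9289)
  (0,1): δ = 131.64°  ·
  (0,2): δ = 104.83°  ·
  (0,3): δ = 82.67°  ·
  (0,4): δ = 12.60°  ·
  (0,5): δ = 69.97°  ·
  (0,6): δ = 106.16°  ·
  (1,2): δ = 153.18°  ·
  (1,3): δ = 131.03°  ·
  (1,4): δ = 35.76°  ·
  (1,5): δ = 21.61°  ·
  (1,6): δ = 57.80°  ·
  (2,3): δ = 157.85°  ·
  (2,4): δ = 62.57°  ·
  (2,5): δ = 5.20°  ✓
  (2,6): δ = 30.99°  ·
  (3,4): δ = 84.73°  ·
  (3,5): δ = 27.36°  ·
  (3,6): δ = 8.83°  ✓
  (4,5): δ = 122.63°  ·
  (4,6): δ = 86.44°  ·
  (5,6): δ = 143.81°  ·
antipodal pairs: 2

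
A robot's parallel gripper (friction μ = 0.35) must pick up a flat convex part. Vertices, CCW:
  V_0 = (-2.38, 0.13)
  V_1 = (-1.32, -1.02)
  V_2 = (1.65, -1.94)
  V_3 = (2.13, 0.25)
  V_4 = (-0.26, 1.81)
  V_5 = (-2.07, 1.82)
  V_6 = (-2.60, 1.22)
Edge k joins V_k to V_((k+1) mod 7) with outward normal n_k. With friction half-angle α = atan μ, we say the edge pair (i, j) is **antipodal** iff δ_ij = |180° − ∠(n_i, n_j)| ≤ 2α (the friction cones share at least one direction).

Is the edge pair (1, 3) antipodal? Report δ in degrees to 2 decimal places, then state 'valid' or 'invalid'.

δ = 15.92°, valid

α = atan 0.35 = 19.29°;  2α = 38.58°
edge 1: e_1 = (+2.97, -0.92);  n_1 = (-0.2959, -0.9552)
edge 3: e_3 = (-2.39, +1.56);  n_3 = (+0.5466, +0.8374)
∠(n_1, n_3) = 164.08°
δ = |180° − 164.08°| = 15.92°
15.92° ≤ 2α = 38.58°  →  valid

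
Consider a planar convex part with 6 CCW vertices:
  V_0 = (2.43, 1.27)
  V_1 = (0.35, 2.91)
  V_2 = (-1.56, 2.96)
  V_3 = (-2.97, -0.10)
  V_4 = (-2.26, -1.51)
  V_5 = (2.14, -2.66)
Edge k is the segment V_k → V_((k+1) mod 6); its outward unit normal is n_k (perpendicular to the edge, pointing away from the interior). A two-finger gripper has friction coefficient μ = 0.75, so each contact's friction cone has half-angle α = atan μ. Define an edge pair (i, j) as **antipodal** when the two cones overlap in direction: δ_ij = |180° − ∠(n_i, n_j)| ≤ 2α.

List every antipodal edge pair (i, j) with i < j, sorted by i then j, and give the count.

α = atan 0.75 = 36.87°;  2α = 73.74°
n_0 = (+0.6192, +0.7853)
n_1 = (+0.0262, +0.9997)
n_2 = (-0.9082, +0.4185)
n_3 = (-0.8932, -0.4497)
n_4 = (-0.2529, -0.9675)
n_5 = (+0.9973, -0.0736)
  (0,1): δ = 143.25°  ·
  (0,2): δ = 76.49°  ·
  (0,3): δ = 25.02°  ✓
  (0,4): δ = 23.61°  ✓
  (0,5): δ = 124.03°  ·
  (1,2): δ = 113.24°  ·
  (1,3): δ = 61.77°  ✓
  (1,4): δ = 13.15°  ✓
  (1,5): δ = 87.28°  ·
  (2,3): δ = 128.53°  ·
  (2,4): δ = 79.91°  ·
  (2,5): δ = 20.52°  ✓
  (3,4): δ = 131.37°  ·
  (3,5): δ = 30.95°  ✓
  (4,5): δ = 79.57°  ·
antipodal pairs: 6

count = 6; pairs: (0,3), (0,4), (1,3), (1,4), (2,5), (3,5)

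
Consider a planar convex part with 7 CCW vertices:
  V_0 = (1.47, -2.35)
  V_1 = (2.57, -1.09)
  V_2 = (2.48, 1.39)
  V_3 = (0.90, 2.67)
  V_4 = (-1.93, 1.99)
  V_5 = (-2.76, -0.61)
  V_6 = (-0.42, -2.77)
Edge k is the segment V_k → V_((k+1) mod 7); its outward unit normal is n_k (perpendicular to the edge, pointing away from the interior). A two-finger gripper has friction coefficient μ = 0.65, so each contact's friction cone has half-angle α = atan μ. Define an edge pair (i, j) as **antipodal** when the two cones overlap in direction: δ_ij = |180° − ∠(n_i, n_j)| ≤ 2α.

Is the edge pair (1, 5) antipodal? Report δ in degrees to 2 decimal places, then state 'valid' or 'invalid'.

α = atan 0.65 = 33.02°;  2α = 66.05°
edge 1: e_1 = (-0.09, +2.48);  n_1 = (+0.9993, +0.0363)
edge 5: e_5 = (+2.34, -2.16);  n_5 = (-0.6783, -0.7348)
∠(n_1, n_5) = 134.79°
δ = |180° − 134.79°| = 45.21°
45.21° ≤ 2α = 66.05°  →  valid

δ = 45.21°, valid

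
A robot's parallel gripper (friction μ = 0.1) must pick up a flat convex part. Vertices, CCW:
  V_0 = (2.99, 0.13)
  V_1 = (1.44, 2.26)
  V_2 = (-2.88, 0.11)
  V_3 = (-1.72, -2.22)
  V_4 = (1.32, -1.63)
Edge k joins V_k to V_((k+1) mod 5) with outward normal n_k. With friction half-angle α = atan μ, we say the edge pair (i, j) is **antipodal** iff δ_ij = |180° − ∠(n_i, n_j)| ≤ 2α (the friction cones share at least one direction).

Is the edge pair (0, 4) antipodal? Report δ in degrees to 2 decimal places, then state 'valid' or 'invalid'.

α = atan 0.1 = 5.71°;  2α = 11.42°
edge 0: e_0 = (-1.55, +2.13);  n_0 = (+0.8086, +0.5884)
edge 4: e_4 = (+1.67, +1.76);  n_4 = (+0.7254, -0.6883)
∠(n_0, n_4) = 79.54°
δ = |180° − 79.54°| = 100.46°
100.46° > 2α = 11.42°  →  invalid

δ = 100.46°, invalid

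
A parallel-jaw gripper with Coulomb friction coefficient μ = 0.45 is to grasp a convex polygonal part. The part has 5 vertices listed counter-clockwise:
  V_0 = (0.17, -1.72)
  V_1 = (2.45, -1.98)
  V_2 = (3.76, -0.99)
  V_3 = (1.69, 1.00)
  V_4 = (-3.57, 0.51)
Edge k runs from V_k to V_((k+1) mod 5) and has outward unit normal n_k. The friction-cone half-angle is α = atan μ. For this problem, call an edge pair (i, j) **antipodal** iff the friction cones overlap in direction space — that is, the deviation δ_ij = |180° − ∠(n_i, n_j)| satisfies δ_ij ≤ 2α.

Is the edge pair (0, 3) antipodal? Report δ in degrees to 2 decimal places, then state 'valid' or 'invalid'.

δ = 11.83°, valid

α = atan 0.45 = 24.23°;  2α = 48.46°
edge 0: e_0 = (+2.28, -0.26);  n_0 = (-0.1133, -0.9936)
edge 3: e_3 = (-5.26, -0.49);  n_3 = (-0.0928, +0.9957)
∠(n_0, n_3) = 168.17°
δ = |180° − 168.17°| = 11.83°
11.83° ≤ 2α = 48.46°  →  valid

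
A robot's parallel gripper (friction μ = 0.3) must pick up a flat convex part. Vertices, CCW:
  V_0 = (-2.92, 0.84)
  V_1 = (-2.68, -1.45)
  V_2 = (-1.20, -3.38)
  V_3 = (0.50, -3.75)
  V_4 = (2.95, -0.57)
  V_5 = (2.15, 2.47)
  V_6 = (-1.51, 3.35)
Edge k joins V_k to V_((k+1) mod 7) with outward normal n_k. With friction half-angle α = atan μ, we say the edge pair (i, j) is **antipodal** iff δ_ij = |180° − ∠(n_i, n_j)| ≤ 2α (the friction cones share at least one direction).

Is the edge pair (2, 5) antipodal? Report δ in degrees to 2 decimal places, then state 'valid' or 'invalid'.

α = atan 0.3 = 16.70°;  2α = 33.40°
edge 2: e_2 = (+1.70, -0.37);  n_2 = (-0.2127, -0.9771)
edge 5: e_5 = (-3.66, +0.88);  n_5 = (+0.2338, +0.9723)
∠(n_2, n_5) = 178.76°
δ = |180° − 178.76°| = 1.24°
1.24° ≤ 2α = 33.40°  →  valid

δ = 1.24°, valid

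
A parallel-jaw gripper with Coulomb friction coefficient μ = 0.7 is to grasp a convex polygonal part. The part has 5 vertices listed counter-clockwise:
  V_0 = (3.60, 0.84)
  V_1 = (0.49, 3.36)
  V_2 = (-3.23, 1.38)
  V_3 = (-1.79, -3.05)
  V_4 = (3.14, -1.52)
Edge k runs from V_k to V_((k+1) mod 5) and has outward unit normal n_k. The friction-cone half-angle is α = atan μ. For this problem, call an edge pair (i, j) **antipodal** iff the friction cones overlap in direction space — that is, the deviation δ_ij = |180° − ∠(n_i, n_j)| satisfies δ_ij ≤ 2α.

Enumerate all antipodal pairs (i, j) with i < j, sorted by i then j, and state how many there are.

count = 5; pairs: (0,2), (0,3), (1,3), (1,4), (2,4)

α = atan 0.7 = 34.99°;  2α = 69.98°
n_0 = (+0.6296, +0.7770)
n_1 = (-0.4698, +0.8827)
n_2 = (-0.9510, -0.3091)
n_3 = (+0.2964, -0.9551)
n_4 = (+0.9815, -0.1913)
  (0,1): δ = 112.96°  ·
  (0,2): δ = 32.98°  ✓
  (0,3): δ = 56.26°  ✓
  (0,4): δ = 117.99°  ·
  (1,2): δ = 100.02°  ·
  (1,3): δ = 10.78°  ✓
  (1,4): δ = 50.95°  ✓
  (2,3): δ = 90.77°  ·
  (2,4): δ = 29.04°  ✓
  (3,4): δ = 118.27°  ·
antipodal pairs: 5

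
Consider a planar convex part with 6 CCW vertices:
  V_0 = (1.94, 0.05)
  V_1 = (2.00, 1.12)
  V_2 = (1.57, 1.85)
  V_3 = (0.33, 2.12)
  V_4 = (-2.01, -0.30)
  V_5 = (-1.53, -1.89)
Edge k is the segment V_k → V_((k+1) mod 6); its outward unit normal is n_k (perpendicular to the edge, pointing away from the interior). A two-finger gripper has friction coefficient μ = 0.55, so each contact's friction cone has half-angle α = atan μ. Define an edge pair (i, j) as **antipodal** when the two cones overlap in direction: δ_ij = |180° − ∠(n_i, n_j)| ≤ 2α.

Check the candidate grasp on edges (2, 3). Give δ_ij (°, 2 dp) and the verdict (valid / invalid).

δ = 121.75°, invalid

α = atan 0.55 = 28.81°;  2α = 57.62°
edge 2: e_2 = (-1.24, +0.27);  n_2 = (+0.2128, +0.9771)
edge 3: e_3 = (-2.34, -2.42);  n_3 = (-0.7189, +0.6951)
∠(n_2, n_3) = 58.25°
δ = |180° − 58.25°| = 121.75°
121.75° > 2α = 57.62°  →  invalid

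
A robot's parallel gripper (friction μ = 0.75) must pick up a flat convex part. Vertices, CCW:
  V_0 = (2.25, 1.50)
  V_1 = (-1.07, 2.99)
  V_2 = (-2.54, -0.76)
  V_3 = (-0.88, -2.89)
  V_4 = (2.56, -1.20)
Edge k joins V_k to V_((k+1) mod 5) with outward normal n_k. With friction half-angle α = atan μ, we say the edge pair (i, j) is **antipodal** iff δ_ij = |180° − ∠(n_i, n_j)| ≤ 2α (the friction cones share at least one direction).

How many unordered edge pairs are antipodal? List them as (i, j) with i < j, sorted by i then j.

count = 5; pairs: (0,2), (0,3), (1,3), (1,4), (2,4)

α = atan 0.75 = 36.87°;  2α = 73.74°
n_0 = (+0.4095, +0.9123)
n_1 = (-0.9310, +0.3650)
n_2 = (-0.7888, -0.6147)
n_3 = (+0.4409, -0.8975)
n_4 = (+0.9935, +0.1141)
  (0,1): δ = 87.23°  ·
  (0,2): δ = 27.90°  ✓
  (0,3): δ = 50.33°  ✓
  (0,4): δ = 120.72°  ·
  (1,2): δ = 120.66°  ·
  (1,3): δ = 42.43°  ✓
  (1,4): δ = 27.95°  ✓
  (2,3): δ = 101.77°  ·
  (2,4): δ = 31.38°  ✓
  (3,4): δ = 109.61°  ·
antipodal pairs: 5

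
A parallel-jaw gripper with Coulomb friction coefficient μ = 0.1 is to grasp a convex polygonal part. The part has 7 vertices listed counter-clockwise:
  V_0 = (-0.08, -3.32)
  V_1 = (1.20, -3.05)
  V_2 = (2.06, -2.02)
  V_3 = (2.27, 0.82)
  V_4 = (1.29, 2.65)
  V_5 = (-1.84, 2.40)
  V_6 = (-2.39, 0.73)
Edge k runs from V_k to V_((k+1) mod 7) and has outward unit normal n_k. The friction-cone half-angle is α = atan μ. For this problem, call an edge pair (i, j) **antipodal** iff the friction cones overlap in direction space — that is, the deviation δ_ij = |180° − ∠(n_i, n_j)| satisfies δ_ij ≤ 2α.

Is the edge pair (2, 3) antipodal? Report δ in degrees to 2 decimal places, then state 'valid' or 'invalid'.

δ = 147.60°, invalid

α = atan 0.1 = 5.71°;  2α = 11.42°
edge 2: e_2 = (+0.21, +2.84);  n_2 = (+0.9973, -0.0737)
edge 3: e_3 = (-0.98, +1.83);  n_3 = (+0.8816, +0.4721)
∠(n_2, n_3) = 32.40°
δ = |180° − 32.40°| = 147.60°
147.60° > 2α = 11.42°  →  invalid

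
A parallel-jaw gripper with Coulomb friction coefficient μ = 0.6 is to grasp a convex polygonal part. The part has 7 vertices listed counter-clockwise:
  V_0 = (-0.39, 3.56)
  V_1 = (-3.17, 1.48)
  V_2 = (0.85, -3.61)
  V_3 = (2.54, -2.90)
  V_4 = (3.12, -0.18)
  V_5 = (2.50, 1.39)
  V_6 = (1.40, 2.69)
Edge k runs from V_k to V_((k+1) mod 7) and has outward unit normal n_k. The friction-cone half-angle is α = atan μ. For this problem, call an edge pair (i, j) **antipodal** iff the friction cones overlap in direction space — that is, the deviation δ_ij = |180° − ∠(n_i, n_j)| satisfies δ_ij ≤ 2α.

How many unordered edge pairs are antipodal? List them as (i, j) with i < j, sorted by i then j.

count = 7; pairs: (0,2), (0,3), (1,3), (1,4), (1,5), (1,6), (2,6)

α = atan 0.6 = 30.96°;  2α = 61.93°
n_0 = (-0.5991, +0.8007)
n_1 = (-0.7848, -0.6198)
n_2 = (+0.3873, -0.9219)
n_3 = (+0.9780, -0.2085)
n_4 = (+0.9301, +0.3673)
n_5 = (+0.7634, +0.6459)
n_6 = (+0.4371, +0.8994)
  (0,1): δ = 88.50°  ·
  (0,2): δ = 14.02°  ✓
  (0,3): δ = 41.16°  ✓
  (0,4): δ = 74.75°  ·
  (0,5): δ = 93.43°  ·
  (0,6): δ = 117.27°  ·
  (1,2): δ = 105.51°  ·
  (1,3): δ = 50.34°  ✓
  (1,4): δ = 16.75°  ✓
  (1,5): δ = 1.94°  ✓
  (1,6): δ = 25.78°  ✓
  (2,3): δ = 124.83°  ·
  (2,4): δ = 91.24°  ·
  (2,5): δ = 72.55°  ·
  (2,6): δ = 48.71°  ✓
  (3,4): δ = 146.41°  ·
  (3,5): δ = 127.73°  ·
  (3,6): δ = 103.88°  ·
  (4,5): δ = 161.31°  ·
  (4,6): δ = 137.47°  ·
  (5,6): δ = 156.16°  ·
antipodal pairs: 7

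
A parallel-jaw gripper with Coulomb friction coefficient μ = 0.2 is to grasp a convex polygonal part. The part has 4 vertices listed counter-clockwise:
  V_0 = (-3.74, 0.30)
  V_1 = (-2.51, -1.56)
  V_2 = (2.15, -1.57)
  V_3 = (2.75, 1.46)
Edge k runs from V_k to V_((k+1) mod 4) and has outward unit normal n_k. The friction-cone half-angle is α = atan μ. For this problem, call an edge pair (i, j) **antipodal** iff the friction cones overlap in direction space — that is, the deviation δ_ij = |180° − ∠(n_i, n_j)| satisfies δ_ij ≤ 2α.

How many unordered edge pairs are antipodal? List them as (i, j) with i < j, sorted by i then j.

α = atan 0.2 = 11.31°;  2α = 22.62°
n_0 = (-0.8341, -0.5516)
n_1 = (-0.0021, -1.0000)
n_2 = (+0.9810, -0.1942)
n_3 = (-0.1759, +0.9844)
  (0,1): δ = 123.60°  ·
  (0,2): δ = 44.68°  ·
  (0,3): δ = 66.66°  ·
  (1,2): δ = 101.08°  ·
  (1,3): δ = 10.26°  ✓
  (2,3): δ = 68.67°  ·
antipodal pairs: 1

count = 1; pairs: (1,3)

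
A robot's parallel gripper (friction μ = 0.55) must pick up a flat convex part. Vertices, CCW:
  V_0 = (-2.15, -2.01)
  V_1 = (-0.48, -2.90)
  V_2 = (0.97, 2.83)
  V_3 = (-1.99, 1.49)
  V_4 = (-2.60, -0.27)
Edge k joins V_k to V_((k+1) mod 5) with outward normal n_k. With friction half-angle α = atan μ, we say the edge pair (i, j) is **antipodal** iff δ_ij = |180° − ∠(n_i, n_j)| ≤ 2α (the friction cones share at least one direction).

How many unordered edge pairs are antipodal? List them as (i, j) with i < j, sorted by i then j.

count = 4; pairs: (0,2), (1,2), (1,3), (1,4)

α = atan 0.55 = 28.81°;  2α = 57.62°
n_0 = (-0.4703, -0.8825)
n_1 = (+0.9694, -0.2453)
n_2 = (-0.4124, +0.9110)
n_3 = (-0.9449, +0.3275)
n_4 = (-0.9681, -0.2504)
  (0,1): δ = 76.15°  ·
  (0,2): δ = 52.41°  ✓
  (0,3): δ = 98.94°  ·
  (0,4): δ = 132.55°  ·
  (1,2): δ = 51.44°  ✓
  (1,3): δ = 4.92°  ✓
  (1,4): δ = 28.70°  ✓
  (2,3): δ = 133.47°  ·
  (2,4): δ = 99.86°  ·
  (3,4): δ = 146.38°  ·
antipodal pairs: 4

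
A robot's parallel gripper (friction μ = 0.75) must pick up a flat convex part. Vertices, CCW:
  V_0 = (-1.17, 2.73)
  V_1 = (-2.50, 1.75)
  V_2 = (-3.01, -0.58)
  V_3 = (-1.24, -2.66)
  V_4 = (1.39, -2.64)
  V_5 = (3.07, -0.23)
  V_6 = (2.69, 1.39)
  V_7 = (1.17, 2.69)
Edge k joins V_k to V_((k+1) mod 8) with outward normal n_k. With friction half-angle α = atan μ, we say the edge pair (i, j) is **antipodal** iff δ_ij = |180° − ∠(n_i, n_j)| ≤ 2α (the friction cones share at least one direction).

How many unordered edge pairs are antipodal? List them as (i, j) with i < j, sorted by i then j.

α = atan 0.75 = 36.87°;  2α = 73.74°
n_0 = (-0.5932, +0.8051)
n_1 = (-0.9769, +0.2138)
n_2 = (-0.7616, -0.6481)
n_3 = (+0.0076, -1.0000)
n_4 = (+0.8203, -0.5719)
n_5 = (+0.9736, +0.2284)
n_6 = (+0.6500, +0.7600)
n_7 = (+0.0171, +0.9999)
  (0,1): δ = 138.73°  ·
  (0,2): δ = 85.99°  ·
  (0,3): δ = 35.95°  ✓
  (0,4): δ = 18.74°  ✓
  (0,5): δ = 66.82°  ✓
  (0,6): δ = 103.08°  ·
  (0,7): δ = 142.64°  ·
  (1,2): δ = 127.26°  ·
  (1,3): δ = 77.22°  ·
  (1,4): δ = 22.53°  ✓
  (1,5): δ = 25.55°  ✓
  (1,6): δ = 61.81°  ✓
  (1,7): δ = 101.37°  ·
  (2,3): δ = 129.96°  ·
  (2,4): δ = 75.28°  ·
  (2,5): δ = 27.20°  ✓
  (2,6): δ = 9.06°  ✓
  (2,7): δ = 48.62°  ✓
  (3,4): δ = 125.32°  ·
  (3,5): δ = 77.23°  ·
  (3,6): δ = 40.97°  ✓
  (3,7): δ = 1.42°  ✓
  (4,5): δ = 131.92°  ·
  (4,6): δ = 95.66°  ·
  (4,7): δ = 56.10°  ✓
  (5,6): δ = 143.74°  ·
  (5,7): δ = 104.18°  ·
  (6,7): δ = 140.44°  ·
antipodal pairs: 12

count = 12; pairs: (0,3), (0,4), (0,5), (1,4), (1,5), (1,6), (2,5), (2,6), (2,7), (3,6), (3,7), (4,7)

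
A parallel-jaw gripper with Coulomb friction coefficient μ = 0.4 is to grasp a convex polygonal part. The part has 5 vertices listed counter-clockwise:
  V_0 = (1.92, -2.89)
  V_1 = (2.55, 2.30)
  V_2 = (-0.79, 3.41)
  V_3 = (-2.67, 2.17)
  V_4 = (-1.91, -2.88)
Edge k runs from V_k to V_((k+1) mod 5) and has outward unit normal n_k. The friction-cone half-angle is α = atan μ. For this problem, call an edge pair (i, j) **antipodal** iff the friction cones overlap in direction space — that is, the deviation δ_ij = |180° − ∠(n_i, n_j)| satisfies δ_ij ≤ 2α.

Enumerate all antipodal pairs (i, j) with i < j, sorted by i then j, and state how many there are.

α = atan 0.4 = 21.80°;  2α = 43.60°
n_0 = (+0.9927, -0.1205)
n_1 = (+0.3154, +0.9490)
n_2 = (-0.5506, +0.8348)
n_3 = (-0.9889, -0.1488)
n_4 = (-0.0026, -1.0000)
  (0,1): δ = 101.46°  ·
  (0,2): δ = 49.67°  ·
  (0,3): δ = 15.48°  ✓
  (0,4): δ = 96.77°  ·
  (1,2): δ = 128.21°  ·
  (1,3): δ = 63.06°  ·
  (1,4): δ = 18.23°  ✓
  (2,3): δ = 114.85°  ·
  (2,4): δ = 33.56°  ✓
  (3,4): δ = 98.71°  ·
antipodal pairs: 3

count = 3; pairs: (0,3), (1,4), (2,4)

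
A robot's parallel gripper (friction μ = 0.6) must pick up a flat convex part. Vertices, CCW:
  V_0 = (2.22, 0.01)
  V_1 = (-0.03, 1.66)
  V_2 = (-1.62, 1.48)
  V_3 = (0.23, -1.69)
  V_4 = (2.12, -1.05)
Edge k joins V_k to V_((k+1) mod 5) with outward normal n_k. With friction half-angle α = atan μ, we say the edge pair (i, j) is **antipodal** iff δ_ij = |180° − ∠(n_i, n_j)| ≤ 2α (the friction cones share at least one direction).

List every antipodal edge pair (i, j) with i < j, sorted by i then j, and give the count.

count = 4; pairs: (0,2), (0,3), (1,3), (2,4)

α = atan 0.6 = 30.96°;  2α = 61.93°
n_0 = (+0.5914, +0.8064)
n_1 = (-0.1125, +0.9937)
n_2 = (-0.8637, -0.5040)
n_3 = (+0.3207, -0.9472)
n_4 = (+0.9956, -0.0939)
  (0,1): δ = 137.29°  ·
  (0,2): δ = 23.48°  ✓
  (0,3): δ = 54.96°  ✓
  (0,4): δ = 120.86°  ·
  (1,2): δ = 66.19°  ·
  (1,3): δ = 12.25°  ✓
  (1,4): δ = 78.15°  ·
  (2,3): δ = 101.56°  ·
  (2,4): δ = 35.66°  ✓
  (3,4): δ = 114.10°  ·
antipodal pairs: 4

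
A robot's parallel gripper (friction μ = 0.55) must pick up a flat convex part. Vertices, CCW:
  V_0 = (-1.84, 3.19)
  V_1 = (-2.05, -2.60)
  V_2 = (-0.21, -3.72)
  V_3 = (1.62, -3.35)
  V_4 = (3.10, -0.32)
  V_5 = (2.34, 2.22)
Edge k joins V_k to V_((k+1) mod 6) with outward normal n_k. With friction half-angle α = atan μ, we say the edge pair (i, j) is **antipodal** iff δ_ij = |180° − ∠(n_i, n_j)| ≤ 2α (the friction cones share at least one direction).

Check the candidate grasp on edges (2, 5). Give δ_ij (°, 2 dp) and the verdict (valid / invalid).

α = atan 0.55 = 28.81°;  2α = 57.62°
edge 2: e_2 = (+1.83, +0.37);  n_2 = (+0.1982, -0.9802)
edge 5: e_5 = (-4.18, +0.97);  n_5 = (+0.2261, +0.9741)
∠(n_2, n_5) = 155.51°
δ = |180° − 155.51°| = 24.49°
24.49° ≤ 2α = 57.62°  →  valid

δ = 24.49°, valid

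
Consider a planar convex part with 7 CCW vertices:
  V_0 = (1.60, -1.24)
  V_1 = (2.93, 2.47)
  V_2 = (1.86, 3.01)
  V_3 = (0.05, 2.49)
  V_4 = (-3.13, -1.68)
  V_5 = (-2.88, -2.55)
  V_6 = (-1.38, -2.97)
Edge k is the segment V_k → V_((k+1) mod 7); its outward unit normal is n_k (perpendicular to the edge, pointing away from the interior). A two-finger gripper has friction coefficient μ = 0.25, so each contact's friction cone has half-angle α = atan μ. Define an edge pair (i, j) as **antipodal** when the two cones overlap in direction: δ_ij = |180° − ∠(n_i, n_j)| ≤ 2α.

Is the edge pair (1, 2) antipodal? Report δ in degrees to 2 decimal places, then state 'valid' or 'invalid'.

α = atan 0.25 = 14.04°;  2α = 28.07°
edge 1: e_1 = (-1.07, +0.54);  n_1 = (+0.4505, +0.8928)
edge 2: e_2 = (-1.81, -0.52);  n_2 = (-0.2761, +0.9611)
∠(n_1, n_2) = 42.81°
δ = |180° − 42.81°| = 137.19°
137.19° > 2α = 28.07°  →  invalid

δ = 137.19°, invalid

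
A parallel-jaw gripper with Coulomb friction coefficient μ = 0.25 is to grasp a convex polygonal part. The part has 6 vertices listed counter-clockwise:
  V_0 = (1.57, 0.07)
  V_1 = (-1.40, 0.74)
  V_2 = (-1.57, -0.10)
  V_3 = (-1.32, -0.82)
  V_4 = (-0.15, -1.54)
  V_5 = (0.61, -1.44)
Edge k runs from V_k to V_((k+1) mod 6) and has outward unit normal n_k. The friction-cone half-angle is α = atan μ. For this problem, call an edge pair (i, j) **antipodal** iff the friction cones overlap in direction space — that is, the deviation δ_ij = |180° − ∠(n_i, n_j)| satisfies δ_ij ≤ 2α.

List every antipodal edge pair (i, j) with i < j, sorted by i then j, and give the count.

α = atan 0.25 = 14.04°;  2α = 28.07°
n_0 = (+0.2201, +0.9755)
n_1 = (-0.9801, +0.1984)
n_2 = (-0.9447, -0.3280)
n_3 = (-0.5241, -0.8517)
n_4 = (+0.1305, -0.9915)
n_5 = (+0.8439, -0.5365)
  (0,1): δ = 88.73°  ·
  (0,2): δ = 58.14°  ·
  (0,3): δ = 18.89°  ✓
  (0,4): δ = 20.21°  ✓
  (0,5): δ = 70.27°  ·
  (1,2): δ = 149.41°  ·
  (1,3): δ = 110.17°  ·
  (1,4): δ = 71.06°  ·
  (1,5): δ = 21.01°  ✓
  (2,3): δ = 140.76°  ·
  (2,4): δ = 101.65°  ·
  (2,5): δ = 51.59°  ·
  (3,4): δ = 140.90°  ·
  (3,5): δ = 90.84°  ·
  (4,5): δ = 129.94°  ·
antipodal pairs: 3

count = 3; pairs: (0,3), (0,4), (1,5)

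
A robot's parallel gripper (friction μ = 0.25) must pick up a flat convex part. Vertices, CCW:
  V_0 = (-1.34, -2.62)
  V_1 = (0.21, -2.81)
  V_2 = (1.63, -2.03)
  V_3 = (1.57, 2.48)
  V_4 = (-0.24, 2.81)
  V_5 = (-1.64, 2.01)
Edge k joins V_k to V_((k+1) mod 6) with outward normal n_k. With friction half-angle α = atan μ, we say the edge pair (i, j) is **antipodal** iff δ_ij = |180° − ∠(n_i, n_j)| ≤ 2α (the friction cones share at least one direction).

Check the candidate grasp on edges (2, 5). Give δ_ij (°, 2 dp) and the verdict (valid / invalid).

α = atan 0.25 = 14.04°;  2α = 28.07°
edge 2: e_2 = (-0.06, +4.51);  n_2 = (+0.9999, +0.0133)
edge 5: e_5 = (+0.30, -4.63);  n_5 = (-0.9979, -0.0647)
∠(n_2, n_5) = 177.05°
δ = |180° − 177.05°| = 2.95°
2.95° ≤ 2α = 28.07°  →  valid

δ = 2.95°, valid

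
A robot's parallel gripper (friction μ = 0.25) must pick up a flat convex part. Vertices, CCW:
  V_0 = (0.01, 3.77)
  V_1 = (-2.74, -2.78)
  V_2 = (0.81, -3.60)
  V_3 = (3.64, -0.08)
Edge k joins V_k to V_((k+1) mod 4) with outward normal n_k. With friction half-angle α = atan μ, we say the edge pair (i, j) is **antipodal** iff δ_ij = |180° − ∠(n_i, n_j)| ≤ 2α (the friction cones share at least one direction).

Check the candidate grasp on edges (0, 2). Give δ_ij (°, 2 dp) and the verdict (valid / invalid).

α = atan 0.25 = 14.04°;  2α = 28.07°
edge 0: e_0 = (-2.75, -6.55);  n_0 = (-0.9220, +0.3871)
edge 2: e_2 = (+2.83, +3.52);  n_2 = (+0.7794, -0.6266)
∠(n_0, n_2) = 163.98°
δ = |180° − 163.98°| = 16.02°
16.02° ≤ 2α = 28.07°  →  valid

δ = 16.02°, valid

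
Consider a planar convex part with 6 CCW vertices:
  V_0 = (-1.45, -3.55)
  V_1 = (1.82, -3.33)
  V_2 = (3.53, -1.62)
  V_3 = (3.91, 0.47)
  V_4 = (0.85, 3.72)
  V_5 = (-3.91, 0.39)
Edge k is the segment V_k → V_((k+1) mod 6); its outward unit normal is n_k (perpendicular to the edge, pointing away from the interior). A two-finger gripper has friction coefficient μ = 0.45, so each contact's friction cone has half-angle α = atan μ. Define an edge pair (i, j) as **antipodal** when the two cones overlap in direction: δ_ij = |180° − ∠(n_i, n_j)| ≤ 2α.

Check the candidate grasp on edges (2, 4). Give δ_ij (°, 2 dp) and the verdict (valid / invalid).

δ = 44.72°, valid

α = atan 0.45 = 24.23°;  2α = 48.46°
edge 2: e_2 = (+0.38, +2.09);  n_2 = (+0.9839, -0.1789)
edge 4: e_4 = (-4.76, -3.33);  n_4 = (-0.5732, +0.8194)
∠(n_2, n_4) = 135.28°
δ = |180° − 135.28°| = 44.72°
44.72° ≤ 2α = 48.46°  →  valid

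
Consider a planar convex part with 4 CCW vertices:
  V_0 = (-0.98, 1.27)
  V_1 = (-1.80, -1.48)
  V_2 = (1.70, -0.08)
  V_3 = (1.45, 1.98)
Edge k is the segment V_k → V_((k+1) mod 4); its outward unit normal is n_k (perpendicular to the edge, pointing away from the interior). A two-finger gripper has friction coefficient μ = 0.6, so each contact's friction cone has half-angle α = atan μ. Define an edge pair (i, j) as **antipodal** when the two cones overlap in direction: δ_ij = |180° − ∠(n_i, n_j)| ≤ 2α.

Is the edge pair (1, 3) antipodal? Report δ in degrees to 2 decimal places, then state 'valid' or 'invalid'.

α = atan 0.6 = 30.96°;  2α = 61.93°
edge 1: e_1 = (+3.50, +1.40);  n_1 = (+0.3714, -0.9285)
edge 3: e_3 = (-2.43, -0.71);  n_3 = (-0.2805, +0.9599)
∠(n_1, n_3) = 174.49°
δ = |180° − 174.49°| = 5.51°
5.51° ≤ 2α = 61.93°  →  valid

δ = 5.51°, valid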